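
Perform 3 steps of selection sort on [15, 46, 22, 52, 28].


Initial: [15, 46, 22, 52, 28]
Step 1: min=15 at 0
  Swap: [15, 46, 22, 52, 28]
Step 2: min=22 at 2
  Swap: [15, 22, 46, 52, 28]
Step 3: min=28 at 4
  Swap: [15, 22, 28, 52, 46]

After 3 steps: [15, 22, 28, 52, 46]


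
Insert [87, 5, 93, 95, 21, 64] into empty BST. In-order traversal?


Insert 87: root
Insert 5: L from 87
Insert 93: R from 87
Insert 95: R from 87 -> R from 93
Insert 21: L from 87 -> R from 5
Insert 64: L from 87 -> R from 5 -> R from 21

In-order: [5, 21, 64, 87, 93, 95]


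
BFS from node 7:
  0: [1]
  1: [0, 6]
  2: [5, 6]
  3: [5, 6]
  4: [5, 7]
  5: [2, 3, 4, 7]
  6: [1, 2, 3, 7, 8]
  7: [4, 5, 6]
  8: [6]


Visit 7, enqueue [4, 5, 6]
Visit 4, enqueue []
Visit 5, enqueue [2, 3]
Visit 6, enqueue [1, 8]
Visit 2, enqueue []
Visit 3, enqueue []
Visit 1, enqueue [0]
Visit 8, enqueue []
Visit 0, enqueue []

BFS order: [7, 4, 5, 6, 2, 3, 1, 8, 0]


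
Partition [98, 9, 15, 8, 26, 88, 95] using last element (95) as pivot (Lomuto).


Pivot: 95
  9 <= 95: swap -> [9, 98, 15, 8, 26, 88, 95]
  15 <= 95: swap -> [9, 15, 98, 8, 26, 88, 95]
  8 <= 95: swap -> [9, 15, 8, 98, 26, 88, 95]
  26 <= 95: swap -> [9, 15, 8, 26, 98, 88, 95]
  88 <= 95: swap -> [9, 15, 8, 26, 88, 98, 95]
Place pivot at 5: [9, 15, 8, 26, 88, 95, 98]

Partitioned: [9, 15, 8, 26, 88, 95, 98]


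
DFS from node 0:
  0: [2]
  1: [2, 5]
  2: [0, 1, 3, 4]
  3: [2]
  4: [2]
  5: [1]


Visit 0, push [2]
Visit 2, push [4, 3, 1]
Visit 1, push [5]
Visit 5, push []
Visit 3, push []
Visit 4, push []

DFS order: [0, 2, 1, 5, 3, 4]


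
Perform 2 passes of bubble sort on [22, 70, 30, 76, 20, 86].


Initial: [22, 70, 30, 76, 20, 86]
Pass 1: [22, 30, 70, 20, 76, 86] (2 swaps)
Pass 2: [22, 30, 20, 70, 76, 86] (1 swaps)

After 2 passes: [22, 30, 20, 70, 76, 86]


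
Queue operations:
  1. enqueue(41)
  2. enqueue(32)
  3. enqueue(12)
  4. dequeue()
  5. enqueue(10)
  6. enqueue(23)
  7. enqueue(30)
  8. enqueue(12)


enqueue(41) -> [41]
enqueue(32) -> [41, 32]
enqueue(12) -> [41, 32, 12]
dequeue()->41, [32, 12]
enqueue(10) -> [32, 12, 10]
enqueue(23) -> [32, 12, 10, 23]
enqueue(30) -> [32, 12, 10, 23, 30]
enqueue(12) -> [32, 12, 10, 23, 30, 12]

Final queue: [32, 12, 10, 23, 30, 12]


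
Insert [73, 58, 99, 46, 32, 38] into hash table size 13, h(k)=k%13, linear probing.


Insert 73: h=8 -> slot 8
Insert 58: h=6 -> slot 6
Insert 99: h=8, 1 probes -> slot 9
Insert 46: h=7 -> slot 7
Insert 32: h=6, 4 probes -> slot 10
Insert 38: h=12 -> slot 12

Table: [None, None, None, None, None, None, 58, 46, 73, 99, 32, None, 38]


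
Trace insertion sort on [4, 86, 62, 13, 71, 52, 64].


Initial: [4, 86, 62, 13, 71, 52, 64]
Insert 86: [4, 86, 62, 13, 71, 52, 64]
Insert 62: [4, 62, 86, 13, 71, 52, 64]
Insert 13: [4, 13, 62, 86, 71, 52, 64]
Insert 71: [4, 13, 62, 71, 86, 52, 64]
Insert 52: [4, 13, 52, 62, 71, 86, 64]
Insert 64: [4, 13, 52, 62, 64, 71, 86]

Sorted: [4, 13, 52, 62, 64, 71, 86]


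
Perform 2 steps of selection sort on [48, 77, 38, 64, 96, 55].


Initial: [48, 77, 38, 64, 96, 55]
Step 1: min=38 at 2
  Swap: [38, 77, 48, 64, 96, 55]
Step 2: min=48 at 2
  Swap: [38, 48, 77, 64, 96, 55]

After 2 steps: [38, 48, 77, 64, 96, 55]


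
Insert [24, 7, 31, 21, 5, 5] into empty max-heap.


Insert 24: [24]
Insert 7: [24, 7]
Insert 31: [31, 7, 24]
Insert 21: [31, 21, 24, 7]
Insert 5: [31, 21, 24, 7, 5]
Insert 5: [31, 21, 24, 7, 5, 5]

Final heap: [31, 21, 24, 7, 5, 5]


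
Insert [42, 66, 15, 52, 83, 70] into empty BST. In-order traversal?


Insert 42: root
Insert 66: R from 42
Insert 15: L from 42
Insert 52: R from 42 -> L from 66
Insert 83: R from 42 -> R from 66
Insert 70: R from 42 -> R from 66 -> L from 83

In-order: [15, 42, 52, 66, 70, 83]


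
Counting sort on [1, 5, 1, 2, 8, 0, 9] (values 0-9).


Input: [1, 5, 1, 2, 8, 0, 9]
Counts: [1, 2, 1, 0, 0, 1, 0, 0, 1, 1]

Sorted: [0, 1, 1, 2, 5, 8, 9]


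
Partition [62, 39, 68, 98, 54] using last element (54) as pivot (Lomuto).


Pivot: 54
  39 <= 54: swap -> [39, 62, 68, 98, 54]
Place pivot at 1: [39, 54, 68, 98, 62]

Partitioned: [39, 54, 68, 98, 62]


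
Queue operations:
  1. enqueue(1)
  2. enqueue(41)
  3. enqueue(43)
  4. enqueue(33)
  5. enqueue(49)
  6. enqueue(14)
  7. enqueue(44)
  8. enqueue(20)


enqueue(1) -> [1]
enqueue(41) -> [1, 41]
enqueue(43) -> [1, 41, 43]
enqueue(33) -> [1, 41, 43, 33]
enqueue(49) -> [1, 41, 43, 33, 49]
enqueue(14) -> [1, 41, 43, 33, 49, 14]
enqueue(44) -> [1, 41, 43, 33, 49, 14, 44]
enqueue(20) -> [1, 41, 43, 33, 49, 14, 44, 20]

Final queue: [1, 41, 43, 33, 49, 14, 44, 20]


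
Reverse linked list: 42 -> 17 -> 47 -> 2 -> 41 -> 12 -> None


Step 1: curr=42, set curr.next=prev(None) | reversed so far: 42
Step 2: curr=17, set curr.next=prev(42) | reversed so far: 17 -> 42
Step 3: curr=47, set curr.next=prev(17) | reversed so far: 47 -> 17 -> 42
Step 4: curr=2, set curr.next=prev(47) | reversed so far: 2 -> 47 -> 17 -> 42
Step 5: curr=41, set curr.next=prev(2) | reversed so far: 41 -> 2 -> 47 -> 17 -> 42
Step 6: curr=12, set curr.next=prev(41) | reversed so far: 12 -> 41 -> 2 -> 47 -> 17 -> 42

12 -> 41 -> 2 -> 47 -> 17 -> 42 -> None


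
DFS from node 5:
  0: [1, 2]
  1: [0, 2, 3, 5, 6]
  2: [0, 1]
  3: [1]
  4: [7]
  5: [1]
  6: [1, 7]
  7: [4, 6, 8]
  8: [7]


Visit 5, push [1]
Visit 1, push [6, 3, 2, 0]
Visit 0, push [2]
Visit 2, push []
Visit 3, push []
Visit 6, push [7]
Visit 7, push [8, 4]
Visit 4, push []
Visit 8, push []

DFS order: [5, 1, 0, 2, 3, 6, 7, 4, 8]


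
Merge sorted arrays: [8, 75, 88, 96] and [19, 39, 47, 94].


Take 8 from A
Take 19 from B
Take 39 from B
Take 47 from B
Take 75 from A
Take 88 from A
Take 94 from B

Merged: [8, 19, 39, 47, 75, 88, 94, 96]


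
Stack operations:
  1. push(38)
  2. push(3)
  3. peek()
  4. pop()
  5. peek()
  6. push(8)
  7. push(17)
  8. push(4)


push(38) -> [38]
push(3) -> [38, 3]
peek()->3
pop()->3, [38]
peek()->38
push(8) -> [38, 8]
push(17) -> [38, 8, 17]
push(4) -> [38, 8, 17, 4]

Final stack: [38, 8, 17, 4]


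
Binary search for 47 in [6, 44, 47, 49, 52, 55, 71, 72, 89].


Step 1: lo=0, hi=8, mid=4, val=52
Step 2: lo=0, hi=3, mid=1, val=44
Step 3: lo=2, hi=3, mid=2, val=47

Found at index 2


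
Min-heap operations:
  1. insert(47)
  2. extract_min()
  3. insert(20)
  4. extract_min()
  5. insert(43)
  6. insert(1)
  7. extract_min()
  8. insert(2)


insert(47) -> [47]
extract_min()->47, []
insert(20) -> [20]
extract_min()->20, []
insert(43) -> [43]
insert(1) -> [1, 43]
extract_min()->1, [43]
insert(2) -> [2, 43]

Final heap: [2, 43]


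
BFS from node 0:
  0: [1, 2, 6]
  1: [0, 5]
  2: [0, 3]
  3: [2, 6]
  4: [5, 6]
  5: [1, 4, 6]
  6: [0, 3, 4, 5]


Visit 0, enqueue [1, 2, 6]
Visit 1, enqueue [5]
Visit 2, enqueue [3]
Visit 6, enqueue [4]
Visit 5, enqueue []
Visit 3, enqueue []
Visit 4, enqueue []

BFS order: [0, 1, 2, 6, 5, 3, 4]


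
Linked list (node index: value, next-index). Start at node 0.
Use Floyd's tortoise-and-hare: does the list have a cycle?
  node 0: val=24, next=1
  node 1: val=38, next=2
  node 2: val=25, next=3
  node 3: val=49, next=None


Floyd's tortoise (slow, +1) and hare (fast, +2):
  init: slow=0, fast=0
  step 1: slow=1, fast=2
  step 2: fast 2->3->None, no cycle

Cycle: no


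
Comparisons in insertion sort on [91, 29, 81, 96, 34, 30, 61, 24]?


Algorithm: insertion sort
Input: [91, 29, 81, 96, 34, 30, 61, 24]
Sorted: [24, 29, 30, 34, 61, 81, 91, 96]

24


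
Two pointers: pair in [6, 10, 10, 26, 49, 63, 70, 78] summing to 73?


lo=0(6)+hi=7(78)=84
lo=0(6)+hi=6(70)=76
lo=0(6)+hi=5(63)=69
lo=1(10)+hi=5(63)=73

Yes: 10+63=73


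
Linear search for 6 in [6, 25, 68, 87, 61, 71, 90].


i=0: 6==6 found!

Found at 0, 1 comps


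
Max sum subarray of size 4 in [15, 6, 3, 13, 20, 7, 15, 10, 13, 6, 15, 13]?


[0:4]: 37
[1:5]: 42
[2:6]: 43
[3:7]: 55
[4:8]: 52
[5:9]: 45
[6:10]: 44
[7:11]: 44
[8:12]: 47

Max: 55 at [3:7]


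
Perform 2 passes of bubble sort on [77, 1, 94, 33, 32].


Initial: [77, 1, 94, 33, 32]
Pass 1: [1, 77, 33, 32, 94] (3 swaps)
Pass 2: [1, 33, 32, 77, 94] (2 swaps)

After 2 passes: [1, 33, 32, 77, 94]


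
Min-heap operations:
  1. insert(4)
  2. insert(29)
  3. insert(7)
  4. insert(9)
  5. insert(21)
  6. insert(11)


insert(4) -> [4]
insert(29) -> [4, 29]
insert(7) -> [4, 29, 7]
insert(9) -> [4, 9, 7, 29]
insert(21) -> [4, 9, 7, 29, 21]
insert(11) -> [4, 9, 7, 29, 21, 11]

Final heap: [4, 9, 7, 29, 21, 11]


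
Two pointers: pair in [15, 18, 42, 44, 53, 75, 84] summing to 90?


lo=0(15)+hi=6(84)=99
lo=0(15)+hi=5(75)=90

Yes: 15+75=90


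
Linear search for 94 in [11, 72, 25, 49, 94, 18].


i=0: 11!=94
i=1: 72!=94
i=2: 25!=94
i=3: 49!=94
i=4: 94==94 found!

Found at 4, 5 comps


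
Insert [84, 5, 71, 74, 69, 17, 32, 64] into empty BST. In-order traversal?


Insert 84: root
Insert 5: L from 84
Insert 71: L from 84 -> R from 5
Insert 74: L from 84 -> R from 5 -> R from 71
Insert 69: L from 84 -> R from 5 -> L from 71
Insert 17: L from 84 -> R from 5 -> L from 71 -> L from 69
Insert 32: L from 84 -> R from 5 -> L from 71 -> L from 69 -> R from 17
Insert 64: L from 84 -> R from 5 -> L from 71 -> L from 69 -> R from 17 -> R from 32

In-order: [5, 17, 32, 64, 69, 71, 74, 84]


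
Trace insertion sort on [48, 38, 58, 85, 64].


Initial: [48, 38, 58, 85, 64]
Insert 38: [38, 48, 58, 85, 64]
Insert 58: [38, 48, 58, 85, 64]
Insert 85: [38, 48, 58, 85, 64]
Insert 64: [38, 48, 58, 64, 85]

Sorted: [38, 48, 58, 64, 85]


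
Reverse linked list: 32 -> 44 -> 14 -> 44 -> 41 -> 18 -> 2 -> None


Step 1: curr=32, set curr.next=prev(None) | reversed so far: 32
Step 2: curr=44, set curr.next=prev(32) | reversed so far: 44 -> 32
Step 3: curr=14, set curr.next=prev(44) | reversed so far: 14 -> 44 -> 32
Step 4: curr=44, set curr.next=prev(14) | reversed so far: 44 -> 14 -> 44 -> 32
Step 5: curr=41, set curr.next=prev(44) | reversed so far: 41 -> 44 -> 14 -> 44 -> 32
Step 6: curr=18, set curr.next=prev(41) | reversed so far: 18 -> 41 -> 44 -> 14 -> 44 -> 32
Step 7: curr=2, set curr.next=prev(18) | reversed so far: 2 -> 18 -> 41 -> 44 -> 14 -> 44 -> 32

2 -> 18 -> 41 -> 44 -> 14 -> 44 -> 32 -> None


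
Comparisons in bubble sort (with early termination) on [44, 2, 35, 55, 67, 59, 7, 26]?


Algorithm: bubble sort (with early termination)
Input: [44, 2, 35, 55, 67, 59, 7, 26]
Sorted: [2, 7, 26, 35, 44, 55, 59, 67]

27


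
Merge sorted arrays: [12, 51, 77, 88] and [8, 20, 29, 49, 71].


Take 8 from B
Take 12 from A
Take 20 from B
Take 29 from B
Take 49 from B
Take 51 from A
Take 71 from B

Merged: [8, 12, 20, 29, 49, 51, 71, 77, 88]


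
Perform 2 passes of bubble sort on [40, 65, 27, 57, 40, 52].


Initial: [40, 65, 27, 57, 40, 52]
Pass 1: [40, 27, 57, 40, 52, 65] (4 swaps)
Pass 2: [27, 40, 40, 52, 57, 65] (3 swaps)

After 2 passes: [27, 40, 40, 52, 57, 65]


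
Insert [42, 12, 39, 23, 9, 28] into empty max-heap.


Insert 42: [42]
Insert 12: [42, 12]
Insert 39: [42, 12, 39]
Insert 23: [42, 23, 39, 12]
Insert 9: [42, 23, 39, 12, 9]
Insert 28: [42, 23, 39, 12, 9, 28]

Final heap: [42, 23, 39, 12, 9, 28]


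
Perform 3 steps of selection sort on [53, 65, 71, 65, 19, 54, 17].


Initial: [53, 65, 71, 65, 19, 54, 17]
Step 1: min=17 at 6
  Swap: [17, 65, 71, 65, 19, 54, 53]
Step 2: min=19 at 4
  Swap: [17, 19, 71, 65, 65, 54, 53]
Step 3: min=53 at 6
  Swap: [17, 19, 53, 65, 65, 54, 71]

After 3 steps: [17, 19, 53, 65, 65, 54, 71]


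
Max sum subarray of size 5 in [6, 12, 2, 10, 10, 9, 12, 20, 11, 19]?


[0:5]: 40
[1:6]: 43
[2:7]: 43
[3:8]: 61
[4:9]: 62
[5:10]: 71

Max: 71 at [5:10]


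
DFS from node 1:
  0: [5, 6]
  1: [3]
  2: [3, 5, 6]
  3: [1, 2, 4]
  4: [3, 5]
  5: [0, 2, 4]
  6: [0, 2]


Visit 1, push [3]
Visit 3, push [4, 2]
Visit 2, push [6, 5]
Visit 5, push [4, 0]
Visit 0, push [6]
Visit 6, push []
Visit 4, push []

DFS order: [1, 3, 2, 5, 0, 6, 4]


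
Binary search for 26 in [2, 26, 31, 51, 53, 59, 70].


Step 1: lo=0, hi=6, mid=3, val=51
Step 2: lo=0, hi=2, mid=1, val=26

Found at index 1


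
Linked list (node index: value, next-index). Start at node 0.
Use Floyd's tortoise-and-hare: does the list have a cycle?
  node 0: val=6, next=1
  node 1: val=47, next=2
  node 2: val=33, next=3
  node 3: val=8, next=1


Floyd's tortoise (slow, +1) and hare (fast, +2):
  init: slow=0, fast=0
  step 1: slow=1, fast=2
  step 2: slow=2, fast=1
  step 3: slow=3, fast=3
  slow == fast at node 3: cycle detected

Cycle: yes


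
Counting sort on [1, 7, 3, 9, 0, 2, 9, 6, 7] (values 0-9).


Input: [1, 7, 3, 9, 0, 2, 9, 6, 7]
Counts: [1, 1, 1, 1, 0, 0, 1, 2, 0, 2]

Sorted: [0, 1, 2, 3, 6, 7, 7, 9, 9]


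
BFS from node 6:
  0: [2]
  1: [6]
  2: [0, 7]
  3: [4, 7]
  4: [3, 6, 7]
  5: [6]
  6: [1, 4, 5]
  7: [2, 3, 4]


Visit 6, enqueue [1, 4, 5]
Visit 1, enqueue []
Visit 4, enqueue [3, 7]
Visit 5, enqueue []
Visit 3, enqueue []
Visit 7, enqueue [2]
Visit 2, enqueue [0]
Visit 0, enqueue []

BFS order: [6, 1, 4, 5, 3, 7, 2, 0]


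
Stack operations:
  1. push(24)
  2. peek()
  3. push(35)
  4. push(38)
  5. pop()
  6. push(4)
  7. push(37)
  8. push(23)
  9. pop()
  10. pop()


push(24) -> [24]
peek()->24
push(35) -> [24, 35]
push(38) -> [24, 35, 38]
pop()->38, [24, 35]
push(4) -> [24, 35, 4]
push(37) -> [24, 35, 4, 37]
push(23) -> [24, 35, 4, 37, 23]
pop()->23, [24, 35, 4, 37]
pop()->37, [24, 35, 4]

Final stack: [24, 35, 4]


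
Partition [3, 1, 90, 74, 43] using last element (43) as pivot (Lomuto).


Pivot: 43
  3 <= 43: advance i (no swap)
  1 <= 43: advance i (no swap)
Place pivot at 2: [3, 1, 43, 74, 90]

Partitioned: [3, 1, 43, 74, 90]


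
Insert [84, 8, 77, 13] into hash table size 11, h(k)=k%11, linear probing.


Insert 84: h=7 -> slot 7
Insert 8: h=8 -> slot 8
Insert 77: h=0 -> slot 0
Insert 13: h=2 -> slot 2

Table: [77, None, 13, None, None, None, None, 84, 8, None, None]


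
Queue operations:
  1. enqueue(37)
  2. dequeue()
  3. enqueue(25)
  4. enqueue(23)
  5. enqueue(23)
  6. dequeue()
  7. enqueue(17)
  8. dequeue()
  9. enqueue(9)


enqueue(37) -> [37]
dequeue()->37, []
enqueue(25) -> [25]
enqueue(23) -> [25, 23]
enqueue(23) -> [25, 23, 23]
dequeue()->25, [23, 23]
enqueue(17) -> [23, 23, 17]
dequeue()->23, [23, 17]
enqueue(9) -> [23, 17, 9]

Final queue: [23, 17, 9]


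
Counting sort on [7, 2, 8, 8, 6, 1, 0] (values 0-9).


Input: [7, 2, 8, 8, 6, 1, 0]
Counts: [1, 1, 1, 0, 0, 0, 1, 1, 2, 0]

Sorted: [0, 1, 2, 6, 7, 8, 8]


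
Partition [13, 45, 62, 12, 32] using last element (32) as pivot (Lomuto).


Pivot: 32
  13 <= 32: advance i (no swap)
  12 <= 32: swap -> [13, 12, 62, 45, 32]
Place pivot at 2: [13, 12, 32, 45, 62]

Partitioned: [13, 12, 32, 45, 62]


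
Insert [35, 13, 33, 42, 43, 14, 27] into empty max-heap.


Insert 35: [35]
Insert 13: [35, 13]
Insert 33: [35, 13, 33]
Insert 42: [42, 35, 33, 13]
Insert 43: [43, 42, 33, 13, 35]
Insert 14: [43, 42, 33, 13, 35, 14]
Insert 27: [43, 42, 33, 13, 35, 14, 27]

Final heap: [43, 42, 33, 13, 35, 14, 27]


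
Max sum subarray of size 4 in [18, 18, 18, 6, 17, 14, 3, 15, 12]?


[0:4]: 60
[1:5]: 59
[2:6]: 55
[3:7]: 40
[4:8]: 49
[5:9]: 44

Max: 60 at [0:4]


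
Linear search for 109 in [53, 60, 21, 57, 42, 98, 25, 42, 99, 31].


i=0: 53!=109
i=1: 60!=109
i=2: 21!=109
i=3: 57!=109
i=4: 42!=109
i=5: 98!=109
i=6: 25!=109
i=7: 42!=109
i=8: 99!=109
i=9: 31!=109

Not found, 10 comps


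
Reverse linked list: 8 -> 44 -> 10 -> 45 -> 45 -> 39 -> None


Step 1: curr=8, set curr.next=prev(None) | reversed so far: 8
Step 2: curr=44, set curr.next=prev(8) | reversed so far: 44 -> 8
Step 3: curr=10, set curr.next=prev(44) | reversed so far: 10 -> 44 -> 8
Step 4: curr=45, set curr.next=prev(10) | reversed so far: 45 -> 10 -> 44 -> 8
Step 5: curr=45, set curr.next=prev(45) | reversed so far: 45 -> 45 -> 10 -> 44 -> 8
Step 6: curr=39, set curr.next=prev(45) | reversed so far: 39 -> 45 -> 45 -> 10 -> 44 -> 8

39 -> 45 -> 45 -> 10 -> 44 -> 8 -> None


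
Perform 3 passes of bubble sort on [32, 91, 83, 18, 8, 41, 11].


Initial: [32, 91, 83, 18, 8, 41, 11]
Pass 1: [32, 83, 18, 8, 41, 11, 91] (5 swaps)
Pass 2: [32, 18, 8, 41, 11, 83, 91] (4 swaps)
Pass 3: [18, 8, 32, 11, 41, 83, 91] (3 swaps)

After 3 passes: [18, 8, 32, 11, 41, 83, 91]


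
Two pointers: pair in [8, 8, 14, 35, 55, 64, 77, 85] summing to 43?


lo=0(8)+hi=7(85)=93
lo=0(8)+hi=6(77)=85
lo=0(8)+hi=5(64)=72
lo=0(8)+hi=4(55)=63
lo=0(8)+hi=3(35)=43

Yes: 8+35=43


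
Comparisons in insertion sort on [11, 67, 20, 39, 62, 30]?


Algorithm: insertion sort
Input: [11, 67, 20, 39, 62, 30]
Sorted: [11, 20, 30, 39, 62, 67]

11


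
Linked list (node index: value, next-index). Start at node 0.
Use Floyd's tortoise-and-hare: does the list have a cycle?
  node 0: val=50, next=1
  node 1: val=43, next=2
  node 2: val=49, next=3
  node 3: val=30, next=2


Floyd's tortoise (slow, +1) and hare (fast, +2):
  init: slow=0, fast=0
  step 1: slow=1, fast=2
  step 2: slow=2, fast=2
  slow == fast at node 2: cycle detected

Cycle: yes


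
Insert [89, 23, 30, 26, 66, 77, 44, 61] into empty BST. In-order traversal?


Insert 89: root
Insert 23: L from 89
Insert 30: L from 89 -> R from 23
Insert 26: L from 89 -> R from 23 -> L from 30
Insert 66: L from 89 -> R from 23 -> R from 30
Insert 77: L from 89 -> R from 23 -> R from 30 -> R from 66
Insert 44: L from 89 -> R from 23 -> R from 30 -> L from 66
Insert 61: L from 89 -> R from 23 -> R from 30 -> L from 66 -> R from 44

In-order: [23, 26, 30, 44, 61, 66, 77, 89]


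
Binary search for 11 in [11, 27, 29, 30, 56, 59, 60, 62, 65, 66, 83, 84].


Step 1: lo=0, hi=11, mid=5, val=59
Step 2: lo=0, hi=4, mid=2, val=29
Step 3: lo=0, hi=1, mid=0, val=11

Found at index 0


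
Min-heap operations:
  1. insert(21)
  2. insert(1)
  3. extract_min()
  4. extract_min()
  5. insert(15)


insert(21) -> [21]
insert(1) -> [1, 21]
extract_min()->1, [21]
extract_min()->21, []
insert(15) -> [15]

Final heap: [15]


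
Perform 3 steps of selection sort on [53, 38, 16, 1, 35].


Initial: [53, 38, 16, 1, 35]
Step 1: min=1 at 3
  Swap: [1, 38, 16, 53, 35]
Step 2: min=16 at 2
  Swap: [1, 16, 38, 53, 35]
Step 3: min=35 at 4
  Swap: [1, 16, 35, 53, 38]

After 3 steps: [1, 16, 35, 53, 38]


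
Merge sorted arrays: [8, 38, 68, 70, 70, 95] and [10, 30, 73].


Take 8 from A
Take 10 from B
Take 30 from B
Take 38 from A
Take 68 from A
Take 70 from A
Take 70 from A
Take 73 from B

Merged: [8, 10, 30, 38, 68, 70, 70, 73, 95]


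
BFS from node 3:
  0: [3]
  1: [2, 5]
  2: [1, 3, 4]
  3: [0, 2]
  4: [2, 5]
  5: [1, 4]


Visit 3, enqueue [0, 2]
Visit 0, enqueue []
Visit 2, enqueue [1, 4]
Visit 1, enqueue [5]
Visit 4, enqueue []
Visit 5, enqueue []

BFS order: [3, 0, 2, 1, 4, 5]


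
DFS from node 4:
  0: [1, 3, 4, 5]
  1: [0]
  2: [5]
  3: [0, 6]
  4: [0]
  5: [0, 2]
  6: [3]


Visit 4, push [0]
Visit 0, push [5, 3, 1]
Visit 1, push []
Visit 3, push [6]
Visit 6, push []
Visit 5, push [2]
Visit 2, push []

DFS order: [4, 0, 1, 3, 6, 5, 2]


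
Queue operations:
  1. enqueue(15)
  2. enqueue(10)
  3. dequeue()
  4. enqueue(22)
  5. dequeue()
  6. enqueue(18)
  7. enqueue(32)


enqueue(15) -> [15]
enqueue(10) -> [15, 10]
dequeue()->15, [10]
enqueue(22) -> [10, 22]
dequeue()->10, [22]
enqueue(18) -> [22, 18]
enqueue(32) -> [22, 18, 32]

Final queue: [22, 18, 32]


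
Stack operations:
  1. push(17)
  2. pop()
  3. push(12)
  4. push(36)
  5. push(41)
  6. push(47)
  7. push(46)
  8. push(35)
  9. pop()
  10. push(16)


push(17) -> [17]
pop()->17, []
push(12) -> [12]
push(36) -> [12, 36]
push(41) -> [12, 36, 41]
push(47) -> [12, 36, 41, 47]
push(46) -> [12, 36, 41, 47, 46]
push(35) -> [12, 36, 41, 47, 46, 35]
pop()->35, [12, 36, 41, 47, 46]
push(16) -> [12, 36, 41, 47, 46, 16]

Final stack: [12, 36, 41, 47, 46, 16]


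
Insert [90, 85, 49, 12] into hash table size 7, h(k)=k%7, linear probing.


Insert 90: h=6 -> slot 6
Insert 85: h=1 -> slot 1
Insert 49: h=0 -> slot 0
Insert 12: h=5 -> slot 5

Table: [49, 85, None, None, None, 12, 90]


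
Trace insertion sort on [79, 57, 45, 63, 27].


Initial: [79, 57, 45, 63, 27]
Insert 57: [57, 79, 45, 63, 27]
Insert 45: [45, 57, 79, 63, 27]
Insert 63: [45, 57, 63, 79, 27]
Insert 27: [27, 45, 57, 63, 79]

Sorted: [27, 45, 57, 63, 79]


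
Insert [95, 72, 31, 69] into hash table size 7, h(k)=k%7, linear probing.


Insert 95: h=4 -> slot 4
Insert 72: h=2 -> slot 2
Insert 31: h=3 -> slot 3
Insert 69: h=6 -> slot 6

Table: [None, None, 72, 31, 95, None, 69]


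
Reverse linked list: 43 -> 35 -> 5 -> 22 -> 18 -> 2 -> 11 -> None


Step 1: curr=43, set curr.next=prev(None) | reversed so far: 43
Step 2: curr=35, set curr.next=prev(43) | reversed so far: 35 -> 43
Step 3: curr=5, set curr.next=prev(35) | reversed so far: 5 -> 35 -> 43
Step 4: curr=22, set curr.next=prev(5) | reversed so far: 22 -> 5 -> 35 -> 43
Step 5: curr=18, set curr.next=prev(22) | reversed so far: 18 -> 22 -> 5 -> 35 -> 43
Step 6: curr=2, set curr.next=prev(18) | reversed so far: 2 -> 18 -> 22 -> 5 -> 35 -> 43
Step 7: curr=11, set curr.next=prev(2) | reversed so far: 11 -> 2 -> 18 -> 22 -> 5 -> 35 -> 43

11 -> 2 -> 18 -> 22 -> 5 -> 35 -> 43 -> None


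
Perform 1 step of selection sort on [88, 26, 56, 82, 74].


Initial: [88, 26, 56, 82, 74]
Step 1: min=26 at 1
  Swap: [26, 88, 56, 82, 74]

After 1 step: [26, 88, 56, 82, 74]


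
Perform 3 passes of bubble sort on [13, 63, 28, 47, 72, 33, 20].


Initial: [13, 63, 28, 47, 72, 33, 20]
Pass 1: [13, 28, 47, 63, 33, 20, 72] (4 swaps)
Pass 2: [13, 28, 47, 33, 20, 63, 72] (2 swaps)
Pass 3: [13, 28, 33, 20, 47, 63, 72] (2 swaps)

After 3 passes: [13, 28, 33, 20, 47, 63, 72]


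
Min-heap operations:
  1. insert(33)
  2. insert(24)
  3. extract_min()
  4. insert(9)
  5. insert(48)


insert(33) -> [33]
insert(24) -> [24, 33]
extract_min()->24, [33]
insert(9) -> [9, 33]
insert(48) -> [9, 33, 48]

Final heap: [9, 33, 48]


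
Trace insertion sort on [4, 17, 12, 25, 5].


Initial: [4, 17, 12, 25, 5]
Insert 17: [4, 17, 12, 25, 5]
Insert 12: [4, 12, 17, 25, 5]
Insert 25: [4, 12, 17, 25, 5]
Insert 5: [4, 5, 12, 17, 25]

Sorted: [4, 5, 12, 17, 25]


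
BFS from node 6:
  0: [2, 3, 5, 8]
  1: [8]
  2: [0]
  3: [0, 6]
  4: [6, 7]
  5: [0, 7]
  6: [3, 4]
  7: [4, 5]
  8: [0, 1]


Visit 6, enqueue [3, 4]
Visit 3, enqueue [0]
Visit 4, enqueue [7]
Visit 0, enqueue [2, 5, 8]
Visit 7, enqueue []
Visit 2, enqueue []
Visit 5, enqueue []
Visit 8, enqueue [1]
Visit 1, enqueue []

BFS order: [6, 3, 4, 0, 7, 2, 5, 8, 1]


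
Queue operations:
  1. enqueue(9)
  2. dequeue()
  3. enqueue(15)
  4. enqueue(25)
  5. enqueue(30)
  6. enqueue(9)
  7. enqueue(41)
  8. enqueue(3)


enqueue(9) -> [9]
dequeue()->9, []
enqueue(15) -> [15]
enqueue(25) -> [15, 25]
enqueue(30) -> [15, 25, 30]
enqueue(9) -> [15, 25, 30, 9]
enqueue(41) -> [15, 25, 30, 9, 41]
enqueue(3) -> [15, 25, 30, 9, 41, 3]

Final queue: [15, 25, 30, 9, 41, 3]


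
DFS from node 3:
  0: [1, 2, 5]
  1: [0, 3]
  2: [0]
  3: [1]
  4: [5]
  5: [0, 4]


Visit 3, push [1]
Visit 1, push [0]
Visit 0, push [5, 2]
Visit 2, push []
Visit 5, push [4]
Visit 4, push []

DFS order: [3, 1, 0, 2, 5, 4]


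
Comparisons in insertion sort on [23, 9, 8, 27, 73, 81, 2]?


Algorithm: insertion sort
Input: [23, 9, 8, 27, 73, 81, 2]
Sorted: [2, 8, 9, 23, 27, 73, 81]

12


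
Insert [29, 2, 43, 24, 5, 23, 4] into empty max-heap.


Insert 29: [29]
Insert 2: [29, 2]
Insert 43: [43, 2, 29]
Insert 24: [43, 24, 29, 2]
Insert 5: [43, 24, 29, 2, 5]
Insert 23: [43, 24, 29, 2, 5, 23]
Insert 4: [43, 24, 29, 2, 5, 23, 4]

Final heap: [43, 24, 29, 2, 5, 23, 4]


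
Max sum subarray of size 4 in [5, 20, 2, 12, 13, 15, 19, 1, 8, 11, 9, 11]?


[0:4]: 39
[1:5]: 47
[2:6]: 42
[3:7]: 59
[4:8]: 48
[5:9]: 43
[6:10]: 39
[7:11]: 29
[8:12]: 39

Max: 59 at [3:7]


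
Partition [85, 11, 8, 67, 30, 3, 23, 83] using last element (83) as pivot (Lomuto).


Pivot: 83
  11 <= 83: swap -> [11, 85, 8, 67, 30, 3, 23, 83]
  8 <= 83: swap -> [11, 8, 85, 67, 30, 3, 23, 83]
  67 <= 83: swap -> [11, 8, 67, 85, 30, 3, 23, 83]
  30 <= 83: swap -> [11, 8, 67, 30, 85, 3, 23, 83]
  3 <= 83: swap -> [11, 8, 67, 30, 3, 85, 23, 83]
  23 <= 83: swap -> [11, 8, 67, 30, 3, 23, 85, 83]
Place pivot at 6: [11, 8, 67, 30, 3, 23, 83, 85]

Partitioned: [11, 8, 67, 30, 3, 23, 83, 85]


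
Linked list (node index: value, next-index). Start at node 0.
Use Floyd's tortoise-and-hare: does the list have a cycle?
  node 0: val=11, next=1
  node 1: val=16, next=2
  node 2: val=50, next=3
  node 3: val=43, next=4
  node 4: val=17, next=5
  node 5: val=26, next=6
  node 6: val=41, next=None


Floyd's tortoise (slow, +1) and hare (fast, +2):
  init: slow=0, fast=0
  step 1: slow=1, fast=2
  step 2: slow=2, fast=4
  step 3: slow=3, fast=6
  step 4: fast -> None, no cycle

Cycle: no


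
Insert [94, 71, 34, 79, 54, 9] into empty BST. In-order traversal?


Insert 94: root
Insert 71: L from 94
Insert 34: L from 94 -> L from 71
Insert 79: L from 94 -> R from 71
Insert 54: L from 94 -> L from 71 -> R from 34
Insert 9: L from 94 -> L from 71 -> L from 34

In-order: [9, 34, 54, 71, 79, 94]


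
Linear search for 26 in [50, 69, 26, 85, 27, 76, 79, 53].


i=0: 50!=26
i=1: 69!=26
i=2: 26==26 found!

Found at 2, 3 comps


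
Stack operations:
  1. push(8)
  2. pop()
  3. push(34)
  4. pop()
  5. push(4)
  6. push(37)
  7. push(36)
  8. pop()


push(8) -> [8]
pop()->8, []
push(34) -> [34]
pop()->34, []
push(4) -> [4]
push(37) -> [4, 37]
push(36) -> [4, 37, 36]
pop()->36, [4, 37]

Final stack: [4, 37]


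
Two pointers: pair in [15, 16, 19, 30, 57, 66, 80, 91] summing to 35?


lo=0(15)+hi=7(91)=106
lo=0(15)+hi=6(80)=95
lo=0(15)+hi=5(66)=81
lo=0(15)+hi=4(57)=72
lo=0(15)+hi=3(30)=45
lo=0(15)+hi=2(19)=34
lo=1(16)+hi=2(19)=35

Yes: 16+19=35


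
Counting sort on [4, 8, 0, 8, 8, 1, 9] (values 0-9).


Input: [4, 8, 0, 8, 8, 1, 9]
Counts: [1, 1, 0, 0, 1, 0, 0, 0, 3, 1]

Sorted: [0, 1, 4, 8, 8, 8, 9]


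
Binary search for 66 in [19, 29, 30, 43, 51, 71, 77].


Step 1: lo=0, hi=6, mid=3, val=43
Step 2: lo=4, hi=6, mid=5, val=71
Step 3: lo=4, hi=4, mid=4, val=51

Not found


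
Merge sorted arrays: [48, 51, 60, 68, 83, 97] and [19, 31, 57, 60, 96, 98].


Take 19 from B
Take 31 from B
Take 48 from A
Take 51 from A
Take 57 from B
Take 60 from A
Take 60 from B
Take 68 from A
Take 83 from A
Take 96 from B
Take 97 from A

Merged: [19, 31, 48, 51, 57, 60, 60, 68, 83, 96, 97, 98]


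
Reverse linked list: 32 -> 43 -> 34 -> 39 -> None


Step 1: curr=32, set curr.next=prev(None) | reversed so far: 32
Step 2: curr=43, set curr.next=prev(32) | reversed so far: 43 -> 32
Step 3: curr=34, set curr.next=prev(43) | reversed so far: 34 -> 43 -> 32
Step 4: curr=39, set curr.next=prev(34) | reversed so far: 39 -> 34 -> 43 -> 32

39 -> 34 -> 43 -> 32 -> None


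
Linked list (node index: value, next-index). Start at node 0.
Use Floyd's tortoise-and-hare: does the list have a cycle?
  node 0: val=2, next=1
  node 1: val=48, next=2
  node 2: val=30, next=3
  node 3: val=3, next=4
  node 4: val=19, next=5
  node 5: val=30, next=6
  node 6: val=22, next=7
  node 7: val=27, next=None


Floyd's tortoise (slow, +1) and hare (fast, +2):
  init: slow=0, fast=0
  step 1: slow=1, fast=2
  step 2: slow=2, fast=4
  step 3: slow=3, fast=6
  step 4: fast 6->7->None, no cycle

Cycle: no


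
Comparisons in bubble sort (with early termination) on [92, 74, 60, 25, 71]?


Algorithm: bubble sort (with early termination)
Input: [92, 74, 60, 25, 71]
Sorted: [25, 60, 71, 74, 92]

10


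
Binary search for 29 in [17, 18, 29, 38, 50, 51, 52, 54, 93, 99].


Step 1: lo=0, hi=9, mid=4, val=50
Step 2: lo=0, hi=3, mid=1, val=18
Step 3: lo=2, hi=3, mid=2, val=29

Found at index 2


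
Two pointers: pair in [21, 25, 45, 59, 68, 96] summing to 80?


lo=0(21)+hi=5(96)=117
lo=0(21)+hi=4(68)=89
lo=0(21)+hi=3(59)=80

Yes: 21+59=80


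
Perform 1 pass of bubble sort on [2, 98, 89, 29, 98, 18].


Initial: [2, 98, 89, 29, 98, 18]
Pass 1: [2, 89, 29, 98, 18, 98] (3 swaps)

After 1 pass: [2, 89, 29, 98, 18, 98]


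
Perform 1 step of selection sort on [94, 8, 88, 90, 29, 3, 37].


Initial: [94, 8, 88, 90, 29, 3, 37]
Step 1: min=3 at 5
  Swap: [3, 8, 88, 90, 29, 94, 37]

After 1 step: [3, 8, 88, 90, 29, 94, 37]


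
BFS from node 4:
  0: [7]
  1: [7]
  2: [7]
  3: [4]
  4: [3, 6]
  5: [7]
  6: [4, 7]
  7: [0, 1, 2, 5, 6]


Visit 4, enqueue [3, 6]
Visit 3, enqueue []
Visit 6, enqueue [7]
Visit 7, enqueue [0, 1, 2, 5]
Visit 0, enqueue []
Visit 1, enqueue []
Visit 2, enqueue []
Visit 5, enqueue []

BFS order: [4, 3, 6, 7, 0, 1, 2, 5]


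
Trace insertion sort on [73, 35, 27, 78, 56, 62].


Initial: [73, 35, 27, 78, 56, 62]
Insert 35: [35, 73, 27, 78, 56, 62]
Insert 27: [27, 35, 73, 78, 56, 62]
Insert 78: [27, 35, 73, 78, 56, 62]
Insert 56: [27, 35, 56, 73, 78, 62]
Insert 62: [27, 35, 56, 62, 73, 78]

Sorted: [27, 35, 56, 62, 73, 78]


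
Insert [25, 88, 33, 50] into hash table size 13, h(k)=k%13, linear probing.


Insert 25: h=12 -> slot 12
Insert 88: h=10 -> slot 10
Insert 33: h=7 -> slot 7
Insert 50: h=11 -> slot 11

Table: [None, None, None, None, None, None, None, 33, None, None, 88, 50, 25]


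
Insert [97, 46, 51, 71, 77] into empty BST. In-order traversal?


Insert 97: root
Insert 46: L from 97
Insert 51: L from 97 -> R from 46
Insert 71: L from 97 -> R from 46 -> R from 51
Insert 77: L from 97 -> R from 46 -> R from 51 -> R from 71

In-order: [46, 51, 71, 77, 97]


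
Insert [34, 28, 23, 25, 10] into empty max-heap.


Insert 34: [34]
Insert 28: [34, 28]
Insert 23: [34, 28, 23]
Insert 25: [34, 28, 23, 25]
Insert 10: [34, 28, 23, 25, 10]

Final heap: [34, 28, 23, 25, 10]


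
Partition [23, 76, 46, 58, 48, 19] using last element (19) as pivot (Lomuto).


Pivot: 19
Place pivot at 0: [19, 76, 46, 58, 48, 23]

Partitioned: [19, 76, 46, 58, 48, 23]


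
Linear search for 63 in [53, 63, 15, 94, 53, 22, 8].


i=0: 53!=63
i=1: 63==63 found!

Found at 1, 2 comps


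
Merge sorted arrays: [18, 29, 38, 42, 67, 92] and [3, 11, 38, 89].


Take 3 from B
Take 11 from B
Take 18 from A
Take 29 from A
Take 38 from A
Take 38 from B
Take 42 from A
Take 67 from A
Take 89 from B

Merged: [3, 11, 18, 29, 38, 38, 42, 67, 89, 92]


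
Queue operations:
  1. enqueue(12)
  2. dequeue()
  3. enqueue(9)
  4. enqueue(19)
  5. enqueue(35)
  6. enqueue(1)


enqueue(12) -> [12]
dequeue()->12, []
enqueue(9) -> [9]
enqueue(19) -> [9, 19]
enqueue(35) -> [9, 19, 35]
enqueue(1) -> [9, 19, 35, 1]

Final queue: [9, 19, 35, 1]


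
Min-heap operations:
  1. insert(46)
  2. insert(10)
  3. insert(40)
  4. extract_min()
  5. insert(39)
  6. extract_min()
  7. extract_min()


insert(46) -> [46]
insert(10) -> [10, 46]
insert(40) -> [10, 46, 40]
extract_min()->10, [40, 46]
insert(39) -> [39, 46, 40]
extract_min()->39, [40, 46]
extract_min()->40, [46]

Final heap: [46]


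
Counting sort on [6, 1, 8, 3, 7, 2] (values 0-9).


Input: [6, 1, 8, 3, 7, 2]
Counts: [0, 1, 1, 1, 0, 0, 1, 1, 1, 0]

Sorted: [1, 2, 3, 6, 7, 8]


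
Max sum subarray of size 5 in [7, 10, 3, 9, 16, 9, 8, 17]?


[0:5]: 45
[1:6]: 47
[2:7]: 45
[3:8]: 59

Max: 59 at [3:8]


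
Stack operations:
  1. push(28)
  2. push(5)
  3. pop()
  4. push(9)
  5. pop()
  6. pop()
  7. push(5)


push(28) -> [28]
push(5) -> [28, 5]
pop()->5, [28]
push(9) -> [28, 9]
pop()->9, [28]
pop()->28, []
push(5) -> [5]

Final stack: [5]


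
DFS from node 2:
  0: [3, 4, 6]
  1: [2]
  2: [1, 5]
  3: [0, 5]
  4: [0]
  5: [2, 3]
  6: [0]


Visit 2, push [5, 1]
Visit 1, push []
Visit 5, push [3]
Visit 3, push [0]
Visit 0, push [6, 4]
Visit 4, push []
Visit 6, push []

DFS order: [2, 1, 5, 3, 0, 4, 6]


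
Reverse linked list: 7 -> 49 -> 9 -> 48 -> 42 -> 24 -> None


Step 1: curr=7, set curr.next=prev(None) | reversed so far: 7
Step 2: curr=49, set curr.next=prev(7) | reversed so far: 49 -> 7
Step 3: curr=9, set curr.next=prev(49) | reversed so far: 9 -> 49 -> 7
Step 4: curr=48, set curr.next=prev(9) | reversed so far: 48 -> 9 -> 49 -> 7
Step 5: curr=42, set curr.next=prev(48) | reversed so far: 42 -> 48 -> 9 -> 49 -> 7
Step 6: curr=24, set curr.next=prev(42) | reversed so far: 24 -> 42 -> 48 -> 9 -> 49 -> 7

24 -> 42 -> 48 -> 9 -> 49 -> 7 -> None


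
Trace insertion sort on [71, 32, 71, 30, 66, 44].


Initial: [71, 32, 71, 30, 66, 44]
Insert 32: [32, 71, 71, 30, 66, 44]
Insert 71: [32, 71, 71, 30, 66, 44]
Insert 30: [30, 32, 71, 71, 66, 44]
Insert 66: [30, 32, 66, 71, 71, 44]
Insert 44: [30, 32, 44, 66, 71, 71]

Sorted: [30, 32, 44, 66, 71, 71]


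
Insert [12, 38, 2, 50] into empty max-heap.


Insert 12: [12]
Insert 38: [38, 12]
Insert 2: [38, 12, 2]
Insert 50: [50, 38, 2, 12]

Final heap: [50, 38, 2, 12]


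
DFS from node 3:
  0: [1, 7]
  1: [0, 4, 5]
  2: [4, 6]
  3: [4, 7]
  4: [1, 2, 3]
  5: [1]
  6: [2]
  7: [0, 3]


Visit 3, push [7, 4]
Visit 4, push [2, 1]
Visit 1, push [5, 0]
Visit 0, push [7]
Visit 7, push []
Visit 5, push []
Visit 2, push [6]
Visit 6, push []

DFS order: [3, 4, 1, 0, 7, 5, 2, 6]


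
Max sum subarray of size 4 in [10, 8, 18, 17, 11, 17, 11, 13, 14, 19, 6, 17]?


[0:4]: 53
[1:5]: 54
[2:6]: 63
[3:7]: 56
[4:8]: 52
[5:9]: 55
[6:10]: 57
[7:11]: 52
[8:12]: 56

Max: 63 at [2:6]


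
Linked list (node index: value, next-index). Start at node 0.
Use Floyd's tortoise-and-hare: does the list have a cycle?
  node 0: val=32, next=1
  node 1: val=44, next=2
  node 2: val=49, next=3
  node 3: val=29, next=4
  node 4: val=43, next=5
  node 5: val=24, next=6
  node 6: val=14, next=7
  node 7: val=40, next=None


Floyd's tortoise (slow, +1) and hare (fast, +2):
  init: slow=0, fast=0
  step 1: slow=1, fast=2
  step 2: slow=2, fast=4
  step 3: slow=3, fast=6
  step 4: fast 6->7->None, no cycle

Cycle: no


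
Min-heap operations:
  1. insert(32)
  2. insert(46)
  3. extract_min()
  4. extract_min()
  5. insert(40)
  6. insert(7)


insert(32) -> [32]
insert(46) -> [32, 46]
extract_min()->32, [46]
extract_min()->46, []
insert(40) -> [40]
insert(7) -> [7, 40]

Final heap: [7, 40]


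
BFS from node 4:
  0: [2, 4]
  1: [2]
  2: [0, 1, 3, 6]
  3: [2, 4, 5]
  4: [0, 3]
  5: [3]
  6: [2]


Visit 4, enqueue [0, 3]
Visit 0, enqueue [2]
Visit 3, enqueue [5]
Visit 2, enqueue [1, 6]
Visit 5, enqueue []
Visit 1, enqueue []
Visit 6, enqueue []

BFS order: [4, 0, 3, 2, 5, 1, 6]


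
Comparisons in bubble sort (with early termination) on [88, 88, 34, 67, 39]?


Algorithm: bubble sort (with early termination)
Input: [88, 88, 34, 67, 39]
Sorted: [34, 39, 67, 88, 88]

10


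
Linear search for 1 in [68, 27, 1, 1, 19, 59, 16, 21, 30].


i=0: 68!=1
i=1: 27!=1
i=2: 1==1 found!

Found at 2, 3 comps


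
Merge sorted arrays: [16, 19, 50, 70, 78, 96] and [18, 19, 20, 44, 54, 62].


Take 16 from A
Take 18 from B
Take 19 from A
Take 19 from B
Take 20 from B
Take 44 from B
Take 50 from A
Take 54 from B
Take 62 from B

Merged: [16, 18, 19, 19, 20, 44, 50, 54, 62, 70, 78, 96]


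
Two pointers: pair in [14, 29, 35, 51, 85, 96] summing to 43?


lo=0(14)+hi=5(96)=110
lo=0(14)+hi=4(85)=99
lo=0(14)+hi=3(51)=65
lo=0(14)+hi=2(35)=49
lo=0(14)+hi=1(29)=43

Yes: 14+29=43


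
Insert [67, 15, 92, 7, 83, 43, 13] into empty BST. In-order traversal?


Insert 67: root
Insert 15: L from 67
Insert 92: R from 67
Insert 7: L from 67 -> L from 15
Insert 83: R from 67 -> L from 92
Insert 43: L from 67 -> R from 15
Insert 13: L from 67 -> L from 15 -> R from 7

In-order: [7, 13, 15, 43, 67, 83, 92]


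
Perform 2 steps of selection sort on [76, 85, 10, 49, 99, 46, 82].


Initial: [76, 85, 10, 49, 99, 46, 82]
Step 1: min=10 at 2
  Swap: [10, 85, 76, 49, 99, 46, 82]
Step 2: min=46 at 5
  Swap: [10, 46, 76, 49, 99, 85, 82]

After 2 steps: [10, 46, 76, 49, 99, 85, 82]


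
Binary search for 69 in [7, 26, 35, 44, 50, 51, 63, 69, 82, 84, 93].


Step 1: lo=0, hi=10, mid=5, val=51
Step 2: lo=6, hi=10, mid=8, val=82
Step 3: lo=6, hi=7, mid=6, val=63
Step 4: lo=7, hi=7, mid=7, val=69

Found at index 7


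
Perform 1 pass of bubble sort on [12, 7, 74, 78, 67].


Initial: [12, 7, 74, 78, 67]
Pass 1: [7, 12, 74, 67, 78] (2 swaps)

After 1 pass: [7, 12, 74, 67, 78]


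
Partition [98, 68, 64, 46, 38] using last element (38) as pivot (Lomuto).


Pivot: 38
Place pivot at 0: [38, 68, 64, 46, 98]

Partitioned: [38, 68, 64, 46, 98]


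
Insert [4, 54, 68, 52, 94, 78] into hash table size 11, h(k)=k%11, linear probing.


Insert 4: h=4 -> slot 4
Insert 54: h=10 -> slot 10
Insert 68: h=2 -> slot 2
Insert 52: h=8 -> slot 8
Insert 94: h=6 -> slot 6
Insert 78: h=1 -> slot 1

Table: [None, 78, 68, None, 4, None, 94, None, 52, None, 54]


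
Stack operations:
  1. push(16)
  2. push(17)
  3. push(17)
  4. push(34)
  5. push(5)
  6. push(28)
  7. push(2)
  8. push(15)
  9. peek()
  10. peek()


push(16) -> [16]
push(17) -> [16, 17]
push(17) -> [16, 17, 17]
push(34) -> [16, 17, 17, 34]
push(5) -> [16, 17, 17, 34, 5]
push(28) -> [16, 17, 17, 34, 5, 28]
push(2) -> [16, 17, 17, 34, 5, 28, 2]
push(15) -> [16, 17, 17, 34, 5, 28, 2, 15]
peek()->15
peek()->15

Final stack: [16, 17, 17, 34, 5, 28, 2, 15]


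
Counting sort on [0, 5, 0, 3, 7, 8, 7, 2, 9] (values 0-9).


Input: [0, 5, 0, 3, 7, 8, 7, 2, 9]
Counts: [2, 0, 1, 1, 0, 1, 0, 2, 1, 1]

Sorted: [0, 0, 2, 3, 5, 7, 7, 8, 9]


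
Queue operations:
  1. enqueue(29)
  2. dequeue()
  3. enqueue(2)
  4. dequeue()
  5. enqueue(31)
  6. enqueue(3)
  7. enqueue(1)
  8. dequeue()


enqueue(29) -> [29]
dequeue()->29, []
enqueue(2) -> [2]
dequeue()->2, []
enqueue(31) -> [31]
enqueue(3) -> [31, 3]
enqueue(1) -> [31, 3, 1]
dequeue()->31, [3, 1]

Final queue: [3, 1]


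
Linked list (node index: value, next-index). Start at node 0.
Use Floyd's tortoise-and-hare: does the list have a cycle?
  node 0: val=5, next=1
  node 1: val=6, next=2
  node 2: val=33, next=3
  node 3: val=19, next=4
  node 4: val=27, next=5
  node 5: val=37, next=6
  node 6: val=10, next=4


Floyd's tortoise (slow, +1) and hare (fast, +2):
  init: slow=0, fast=0
  step 1: slow=1, fast=2
  step 2: slow=2, fast=4
  step 3: slow=3, fast=6
  step 4: slow=4, fast=5
  step 5: slow=5, fast=4
  step 6: slow=6, fast=6
  slow == fast at node 6: cycle detected

Cycle: yes


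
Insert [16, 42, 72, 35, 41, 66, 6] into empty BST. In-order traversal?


Insert 16: root
Insert 42: R from 16
Insert 72: R from 16 -> R from 42
Insert 35: R from 16 -> L from 42
Insert 41: R from 16 -> L from 42 -> R from 35
Insert 66: R from 16 -> R from 42 -> L from 72
Insert 6: L from 16

In-order: [6, 16, 35, 41, 42, 66, 72]


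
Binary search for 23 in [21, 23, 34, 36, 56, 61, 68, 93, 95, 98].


Step 1: lo=0, hi=9, mid=4, val=56
Step 2: lo=0, hi=3, mid=1, val=23

Found at index 1


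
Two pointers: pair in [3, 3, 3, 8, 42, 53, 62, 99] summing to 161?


lo=0(3)+hi=7(99)=102
lo=1(3)+hi=7(99)=102
lo=2(3)+hi=7(99)=102
lo=3(8)+hi=7(99)=107
lo=4(42)+hi=7(99)=141
lo=5(53)+hi=7(99)=152
lo=6(62)+hi=7(99)=161

Yes: 62+99=161


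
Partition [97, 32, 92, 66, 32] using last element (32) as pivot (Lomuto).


Pivot: 32
  32 <= 32: swap -> [32, 97, 92, 66, 32]
Place pivot at 1: [32, 32, 92, 66, 97]

Partitioned: [32, 32, 92, 66, 97]


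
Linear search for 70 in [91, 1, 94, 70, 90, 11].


i=0: 91!=70
i=1: 1!=70
i=2: 94!=70
i=3: 70==70 found!

Found at 3, 4 comps


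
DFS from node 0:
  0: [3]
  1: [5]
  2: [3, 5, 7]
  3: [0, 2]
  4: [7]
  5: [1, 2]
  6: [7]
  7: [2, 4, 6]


Visit 0, push [3]
Visit 3, push [2]
Visit 2, push [7, 5]
Visit 5, push [1]
Visit 1, push []
Visit 7, push [6, 4]
Visit 4, push []
Visit 6, push []

DFS order: [0, 3, 2, 5, 1, 7, 4, 6]


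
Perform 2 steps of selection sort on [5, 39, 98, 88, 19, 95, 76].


Initial: [5, 39, 98, 88, 19, 95, 76]
Step 1: min=5 at 0
  Swap: [5, 39, 98, 88, 19, 95, 76]
Step 2: min=19 at 4
  Swap: [5, 19, 98, 88, 39, 95, 76]

After 2 steps: [5, 19, 98, 88, 39, 95, 76]
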